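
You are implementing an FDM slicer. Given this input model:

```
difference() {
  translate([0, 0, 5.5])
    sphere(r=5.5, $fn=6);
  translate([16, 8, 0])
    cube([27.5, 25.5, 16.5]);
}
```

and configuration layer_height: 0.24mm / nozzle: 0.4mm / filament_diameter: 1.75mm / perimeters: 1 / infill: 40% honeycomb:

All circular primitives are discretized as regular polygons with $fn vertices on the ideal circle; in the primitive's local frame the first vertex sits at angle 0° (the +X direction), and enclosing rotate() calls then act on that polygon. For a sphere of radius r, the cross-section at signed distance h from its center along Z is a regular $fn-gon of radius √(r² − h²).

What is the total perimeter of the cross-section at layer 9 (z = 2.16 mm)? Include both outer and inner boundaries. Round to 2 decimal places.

At z = 2.16 mm: the sphere: section is a regular 6-gon, circumradius = √(r²−h²) = √(5.5²−3.34²) = 4.370 (perimeter = 2·6·4.370·sin(180°/6) = 26.22 mm); the cube at (16, 8) is present — its section is the full 27.5×25.5 rectangle (perimeter 106.00 mm); After the difference (first − rest): starting from the r=5.5 sphere, the 27.5×25.5 cube at (16, 8) misses the remaining region (no effect) — boundary = 26.22 mm. Overall, the cross-section is a single solid region. Total boundary length (outer) = 26.22 mm.

26.22 mm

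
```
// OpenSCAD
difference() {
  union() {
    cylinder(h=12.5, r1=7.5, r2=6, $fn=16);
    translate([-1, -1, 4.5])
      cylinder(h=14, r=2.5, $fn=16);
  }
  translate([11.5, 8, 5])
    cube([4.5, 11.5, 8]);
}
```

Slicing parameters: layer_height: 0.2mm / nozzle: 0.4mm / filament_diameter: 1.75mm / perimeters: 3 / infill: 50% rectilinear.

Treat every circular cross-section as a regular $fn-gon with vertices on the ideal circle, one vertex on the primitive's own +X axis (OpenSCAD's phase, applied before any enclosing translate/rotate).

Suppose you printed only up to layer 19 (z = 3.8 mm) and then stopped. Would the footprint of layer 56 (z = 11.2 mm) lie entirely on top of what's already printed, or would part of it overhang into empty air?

Compare the two slices. At z = 3.8: the cone (r1=7.5→r2=6) has section circumradius 7.044 here — a regular 16-gon (area = (16/2)·7.044²·sin(360°/16) = 151.90 mm²); the cylinder at (-1, -1) is absent (z outside [4.5, 18.5]); Merging all regions: only the cone is present, so the union is just that shape — area = 151.90 mm²; the cube at (11.5, 8) is not intersected at this z (z outside [5, 13]); Taking the first minus the rest: none of the subtracted shapes is present at this height, so that combined region is unchanged — area = 151.90 mm². At z = 11.2: the cone (r1=7.5→r2=6) has section circumradius 6.156 here — a regular 16-gon (area = (16/2)·6.156²·sin(360°/16) = 116.02 mm²); the cylinder at (-1, -1): section is a regular 16-gon, circumradius r=2.5 (area = (16/2)·2.500²·sin(360°/16) = 19.13 mm²); Combining (union): the r=2.5 cylinder at (-1, -1) lies entirely inside the cone, so the union is just the cone — area = 116.02 mm²; the 4.5×11.5 cube at (11.5, 8) contributes its full rectangle (area 51.75 mm²); Subtracting the remaining from the first: starting from the result so far (116.02 mm²), the 4.5×11.5 cube at (11.5, 8) misses the remaining region (no effect) — area = 116.02 mm². Checking containment: the cross-section at z = 11.2 is a subset of the cross-section at z = 3.8.

entirely on top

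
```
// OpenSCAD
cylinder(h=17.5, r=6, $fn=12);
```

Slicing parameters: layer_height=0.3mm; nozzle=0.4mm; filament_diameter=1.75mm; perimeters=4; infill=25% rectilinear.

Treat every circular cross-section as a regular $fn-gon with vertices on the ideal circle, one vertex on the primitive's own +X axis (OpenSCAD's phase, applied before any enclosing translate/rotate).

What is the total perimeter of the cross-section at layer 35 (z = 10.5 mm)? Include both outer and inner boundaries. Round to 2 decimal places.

37.27 mm

At z = 10.5 mm: the r=6 cylinder gives a regular 12-gon of circumradius 6 (constant along its height) (perimeter = 2·12·6.000·sin(180°/12) = 37.27 mm). Overall, the cross-section is a single solid region. Total boundary length (outer) = 37.27 mm.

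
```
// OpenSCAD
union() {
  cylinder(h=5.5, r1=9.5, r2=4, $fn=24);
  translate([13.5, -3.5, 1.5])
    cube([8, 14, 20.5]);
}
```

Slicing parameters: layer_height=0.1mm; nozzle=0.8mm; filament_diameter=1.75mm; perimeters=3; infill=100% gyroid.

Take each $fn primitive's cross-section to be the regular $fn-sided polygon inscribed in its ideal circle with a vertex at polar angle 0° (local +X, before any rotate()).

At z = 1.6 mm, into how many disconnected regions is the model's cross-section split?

At z = 1.6 mm: the cone: at t=0.291 of its height the radius interpolates to r₁+(r₂−r₁)t = 7.900, giving a regular 24-gon of that circumradius; the 8×14 cube at (13.5, -3.5) contributes its full rectangle; Taking the union: the 2 present regions are separate (no shared area or edge), so areas and boundary lengths simply add and each stays a separate island — 2 connected regions. The result has 2 disconnected regions.

2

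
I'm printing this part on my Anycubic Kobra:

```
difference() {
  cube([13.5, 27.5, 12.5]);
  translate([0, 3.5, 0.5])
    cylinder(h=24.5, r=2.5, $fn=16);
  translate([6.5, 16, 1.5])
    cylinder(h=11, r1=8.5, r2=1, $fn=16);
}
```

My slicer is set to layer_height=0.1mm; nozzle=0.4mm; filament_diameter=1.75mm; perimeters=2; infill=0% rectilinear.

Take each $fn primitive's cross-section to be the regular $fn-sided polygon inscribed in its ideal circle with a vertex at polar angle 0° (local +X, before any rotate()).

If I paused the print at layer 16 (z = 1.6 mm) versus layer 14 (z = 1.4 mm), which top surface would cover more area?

layer 14 (z = 1.4 mm)

Layer 16 (z = 1.6): the cube is present — its section is the full 13.5×27.5 rectangle (area 371.25 mm²); the r=2.5 cylinder at (0, 3.5) contributes a regular 16-gon of circumradius 2.5 (area = (16/2)·2.500²·sin(360°/16) = 19.13 mm²); the cone at (6.5, 16) (r1=8.5→r2=1) has section circumradius 8.432 here — a regular 16-gon (area = (16/2)·8.432²·sin(360°/16) = 217.66 mm²); Subtracting the remaining from the first: starting from the 13.5×27.5 cube (371.25 mm²), the r=2.5 cylinder at (0, 3.5) partially overlaps it — only the 9.57 mm² overlap (of its 19.13 mm²) is removed, clipping the outline; the cone at (6.5, 16) partially overlaps it — only the 196.67 mm² overlap (of its 217.66 mm²) is removed, clipping the outline — area = 165.02 mm². So its area = 165.02 mm². Layer 14 (z = 1.4): the cube is present — its section is the full 13.5×27.5 rectangle (area 371.25 mm²); the cylinder at (0, 3.5): section is a regular 16-gon, circumradius r=2.5 (area = (16/2)·2.500²·sin(360°/16) = 19.13 mm²); the cone at (6.5, 16) is absent (z outside [1.5, 12.5]); Taking the first minus the rest: starting from the 13.5×27.5 cube (371.25 mm²), the r=2.5 cylinder at (0, 3.5) partially overlaps it — only the 9.57 mm² overlap (of its 19.13 mm²) is removed, clipping the outline — area = 361.68 mm². So its area = 361.68 mm². Layer 14 is larger (361.68 vs 165.02 mm²).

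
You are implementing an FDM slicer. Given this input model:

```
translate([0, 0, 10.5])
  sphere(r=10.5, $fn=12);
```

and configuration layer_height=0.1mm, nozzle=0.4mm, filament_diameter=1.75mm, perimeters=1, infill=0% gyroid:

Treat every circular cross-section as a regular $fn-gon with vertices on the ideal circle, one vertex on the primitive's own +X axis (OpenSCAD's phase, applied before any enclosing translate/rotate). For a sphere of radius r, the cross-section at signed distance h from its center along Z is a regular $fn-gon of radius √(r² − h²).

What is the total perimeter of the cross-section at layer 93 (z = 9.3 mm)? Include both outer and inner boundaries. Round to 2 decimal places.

64.80 mm

At z = 9.3 mm: the r=10.5 sphere contributes a regular 12-gon of circumradius √(10.5²−1.2²) = 10.431 (perimeter = 2·12·10.431·sin(180°/12) = 64.80 mm). Overall, the cross-section is a single solid region. Total boundary length (outer) = 64.80 mm.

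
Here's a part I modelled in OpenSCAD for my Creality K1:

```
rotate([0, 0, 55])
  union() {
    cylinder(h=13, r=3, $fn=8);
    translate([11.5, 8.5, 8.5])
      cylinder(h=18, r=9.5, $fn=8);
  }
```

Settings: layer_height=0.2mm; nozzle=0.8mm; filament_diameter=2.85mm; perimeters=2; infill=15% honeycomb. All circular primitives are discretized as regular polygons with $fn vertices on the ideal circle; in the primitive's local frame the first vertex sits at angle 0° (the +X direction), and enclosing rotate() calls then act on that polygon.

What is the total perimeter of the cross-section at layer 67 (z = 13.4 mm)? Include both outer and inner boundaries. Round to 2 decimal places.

58.17 mm

At z = 13.4 mm: the cylinder is absent (z outside [0, 13]); the cylinder at (11.5, 8.5): section is a regular 8-gon, circumradius r=9.5 (perimeter = 2·8·9.500·sin(180°/8) = 58.17 mm); Taking the union: only the r=9.5 cylinder at (11.5, 8.5) is present, so the union is just that shape — boundary = 58.17 mm; (whole slice rotated 55° about Z — lengths, areas and connectivity unchanged). Overall, the cross-section is a single solid region. Total boundary length (outer) = 58.17 mm.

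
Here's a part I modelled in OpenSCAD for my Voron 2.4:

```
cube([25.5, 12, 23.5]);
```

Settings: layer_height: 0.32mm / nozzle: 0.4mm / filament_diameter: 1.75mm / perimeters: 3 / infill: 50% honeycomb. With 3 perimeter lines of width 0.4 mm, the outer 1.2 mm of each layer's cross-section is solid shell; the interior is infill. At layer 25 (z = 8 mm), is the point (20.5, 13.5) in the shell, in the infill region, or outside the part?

outside

At z = 8 mm: the cube (footprint 25.5×12) is included at this height. Overall, the cross-section is a single solid region. The nearest boundary edge runs (25.50, 12.00)→(0.00, 12.00); distance from the point to it = 1.50 mm. The point is not inside any of the regions above, so it lies outside the cross-section (1.50 mm from the nearest boundary).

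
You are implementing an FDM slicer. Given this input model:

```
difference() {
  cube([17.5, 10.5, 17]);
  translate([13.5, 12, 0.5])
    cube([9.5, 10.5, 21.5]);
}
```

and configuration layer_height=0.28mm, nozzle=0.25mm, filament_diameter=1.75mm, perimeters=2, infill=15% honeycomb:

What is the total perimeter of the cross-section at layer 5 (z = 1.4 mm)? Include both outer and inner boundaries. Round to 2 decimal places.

At z = 1.4 mm: the cube (footprint 17.5×10.5) is included at this height (perimeter 56.00 mm); the cube at (13.5, 12) is present — its section is the full 9.5×10.5 rectangle (perimeter 40.00 mm); Subtracting the remaining from the first: starting from the 17.5×10.5 cube, the 9.5×10.5 cube at (13.5, 12) misses the remaining region (no effect) — boundary = 56.00 mm. Overall, the cross-section is a single solid region. Total boundary length (outer) = 56.00 mm.

56.00 mm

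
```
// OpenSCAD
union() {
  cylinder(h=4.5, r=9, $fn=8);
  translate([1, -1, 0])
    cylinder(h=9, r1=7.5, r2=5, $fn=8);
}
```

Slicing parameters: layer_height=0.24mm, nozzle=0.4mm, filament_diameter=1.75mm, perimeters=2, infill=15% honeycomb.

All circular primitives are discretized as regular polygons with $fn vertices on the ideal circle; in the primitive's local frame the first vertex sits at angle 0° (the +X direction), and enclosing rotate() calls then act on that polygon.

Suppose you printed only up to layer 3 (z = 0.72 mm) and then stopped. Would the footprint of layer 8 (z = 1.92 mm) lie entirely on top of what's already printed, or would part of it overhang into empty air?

entirely on top

Compare the two slices. At z = 0.72: the r=9 cylinder contributes a regular 8-gon of circumradius 9 (area = (8/2)·9.000²·sin(360°/8) = 229.10 mm²); the cone at (1, -1) contributes a regular 8-gon of circumradius 7.300 (interpolated between r1=7.5 and r2=5 at t=0.080) (area = (8/2)·7.300²·sin(360°/8) = 150.73 mm²); Merging all regions: the cone at (1, -1) lies entirely inside the r=9 cylinder, so the union is just the r=9 cylinder — area = 229.10 mm². At z = 1.92: the r=9 cylinder contributes a regular 8-gon of circumradius 9 (area = (8/2)·9.000²·sin(360°/8) = 229.10 mm²); the cone at (1, -1): at t=0.213 of its height the radius interpolates to r₁+(r₂−r₁)t = 6.967, giving a regular 8-gon of that circumradius (area = (8/2)·6.967²·sin(360°/8) = 137.28 mm²); Taking the union: the cone at (1, -1) lies entirely inside the r=9 cylinder, so the union is just the r=9 cylinder — area = 229.10 mm². Checking containment: the cross-section at z = 1.92 is a subset of the cross-section at z = 0.72.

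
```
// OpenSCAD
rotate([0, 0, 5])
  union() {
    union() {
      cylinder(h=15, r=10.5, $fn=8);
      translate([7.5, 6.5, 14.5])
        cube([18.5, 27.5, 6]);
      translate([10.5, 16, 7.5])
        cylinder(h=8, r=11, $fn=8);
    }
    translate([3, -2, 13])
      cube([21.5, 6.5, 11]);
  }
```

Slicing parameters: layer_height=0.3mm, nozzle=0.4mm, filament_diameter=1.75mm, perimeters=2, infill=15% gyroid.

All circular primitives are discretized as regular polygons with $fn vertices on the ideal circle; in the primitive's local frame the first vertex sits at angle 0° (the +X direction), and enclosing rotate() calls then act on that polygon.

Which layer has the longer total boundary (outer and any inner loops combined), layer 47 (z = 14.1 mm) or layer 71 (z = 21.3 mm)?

Layer 47 (z = 14.1): the r=10.5 cylinder contributes a regular 8-gon of circumradius 10.5 (perimeter = 2·8·10.500·sin(180°/8) = 64.29 mm); the cube at (7.5, 6.5) does not reach this height (z outside [14.5, 20.5]); the r=11 cylinder at (10.5, 16) contributes a regular 8-gon of circumradius 11 (perimeter = 2·8·11.000·sin(180°/8) = 67.35 mm); Merging all regions: the regions partially overlap (shared area 6.07 mm²), so the edge portions inside another operand are dropped and the merged outline is re-measured after clipping — boundary = 117.21 mm; the cube at (3, -2) (footprint 21.5×6.5) is included at this height (perimeter 56.00 mm); Combining (union): the regions partially overlap (shared area 43.73 mm²), so the edge portions inside another operand are dropped and the merged outline is re-measured after clipping — boundary = 147.37 mm; (rotated 5° about Z; rotation is an isometry so areas/perimeters/island counts are preserved). So its perimeter = 147.37 mm. Layer 71 (z = 21.3): the cylinder does not reach this height (z outside [0, 15]); the cube at (7.5, 6.5) is absent (z outside [14.5, 20.5]); the cylinder at (10.5, 16) is not intersected at this z (z outside [7.5, 15.5]); Merging all regions: nothing is present at this height; the cube at (3, -2) is present — its section is the full 21.5×6.5 rectangle (perimeter 56.00 mm); Merging all regions: only the 21.5×6.5 cube at (3, -2) is present, so the union is just that shape — boundary = 56.00 mm; (rotated 5° about Z; rotation is an isometry so areas/perimeters/island counts are preserved). So its perimeter = 56.00 mm. Layer 47 is larger (147.37 vs 56.00 mm).

layer 47 (z = 14.1 mm)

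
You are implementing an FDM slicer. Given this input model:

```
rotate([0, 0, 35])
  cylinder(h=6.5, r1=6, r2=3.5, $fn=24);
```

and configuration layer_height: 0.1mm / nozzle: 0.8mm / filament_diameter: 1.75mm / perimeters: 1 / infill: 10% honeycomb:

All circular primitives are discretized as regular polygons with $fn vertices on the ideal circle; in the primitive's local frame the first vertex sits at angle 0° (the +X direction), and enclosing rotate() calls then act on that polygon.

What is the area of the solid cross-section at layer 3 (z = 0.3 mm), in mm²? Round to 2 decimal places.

107.55 mm²

At z = 0.3 mm: the cone (r1=6→r2=3.5) has section circumradius 5.885 here — a regular 24-gon (area = (24/2)·5.885²·sin(360°/24) = 107.55 mm²); (whole slice rotated 35° about Z — lengths, areas and connectivity unchanged). Overall, the cross-section is a single solid region. Net area = 107.55 mm².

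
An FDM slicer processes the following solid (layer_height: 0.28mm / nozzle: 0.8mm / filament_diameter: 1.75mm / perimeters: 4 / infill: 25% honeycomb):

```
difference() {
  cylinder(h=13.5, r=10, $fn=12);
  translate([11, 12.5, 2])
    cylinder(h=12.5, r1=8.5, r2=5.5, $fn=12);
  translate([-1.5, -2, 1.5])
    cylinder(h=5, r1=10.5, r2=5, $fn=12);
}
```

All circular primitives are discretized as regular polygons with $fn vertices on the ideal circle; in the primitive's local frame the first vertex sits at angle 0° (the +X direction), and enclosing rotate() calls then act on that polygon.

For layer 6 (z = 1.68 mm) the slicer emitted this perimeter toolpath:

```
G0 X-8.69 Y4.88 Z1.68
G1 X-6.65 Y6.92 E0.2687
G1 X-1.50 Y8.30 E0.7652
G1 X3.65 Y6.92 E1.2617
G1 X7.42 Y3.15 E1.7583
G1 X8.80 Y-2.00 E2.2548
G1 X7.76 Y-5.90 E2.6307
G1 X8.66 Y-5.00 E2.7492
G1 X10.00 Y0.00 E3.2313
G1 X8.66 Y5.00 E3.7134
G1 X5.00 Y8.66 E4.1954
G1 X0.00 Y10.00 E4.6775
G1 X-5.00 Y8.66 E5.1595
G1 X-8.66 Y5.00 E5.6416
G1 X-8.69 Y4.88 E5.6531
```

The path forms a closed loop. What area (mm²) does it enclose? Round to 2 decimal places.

40.75 mm²

Apply the shoelace formula to the sequence of (X, Y) vertices; enclosed area = 40.75 mm².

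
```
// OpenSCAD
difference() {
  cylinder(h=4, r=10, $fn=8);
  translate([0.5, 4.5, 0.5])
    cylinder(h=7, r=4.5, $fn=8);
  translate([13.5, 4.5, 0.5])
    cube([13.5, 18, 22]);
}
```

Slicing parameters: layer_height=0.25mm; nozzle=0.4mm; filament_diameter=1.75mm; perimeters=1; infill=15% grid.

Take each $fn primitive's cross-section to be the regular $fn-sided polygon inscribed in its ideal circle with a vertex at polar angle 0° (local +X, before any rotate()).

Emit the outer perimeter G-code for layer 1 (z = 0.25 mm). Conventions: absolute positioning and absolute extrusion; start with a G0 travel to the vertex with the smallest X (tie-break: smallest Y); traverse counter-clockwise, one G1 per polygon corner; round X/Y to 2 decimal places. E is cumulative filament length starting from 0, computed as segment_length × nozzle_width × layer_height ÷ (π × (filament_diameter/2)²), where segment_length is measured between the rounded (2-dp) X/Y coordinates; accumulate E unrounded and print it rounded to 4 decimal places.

At z = 0.25 mm: the cylinder: section is a regular 8-gon, circumradius r=10; the cylinder at (0.5, 4.5) is absent (z outside [0.5, 7.5]); the cube at (13.5, 4.5) is not intersected at this z (z outside [0.5, 22.5]); Taking the first minus the rest: none of the subtracted shapes is present at this height, so the r=10 cylinder is unchanged — 1 connected region. The outline is a single polygon with 8 vertices. Extrusion per mm of travel: 0.4 × 0.25 / (π × 0.875²) = 0.041575. Accumulating E over each segment gives final E = 2.5454.

G0 X-10.00 Y0.00 Z0.25
G1 X-7.07 Y-7.07 E0.3182
G1 X0.00 Y-10.00 E0.6364
G1 X7.07 Y-7.07 E0.9545
G1 X10.00 Y0.00 E1.2727
G1 X7.07 Y7.07 E1.5909
G1 X0.00 Y10.00 E1.9091
G1 X-7.07 Y7.07 E2.2272
G1 X-10.00 Y0.00 E2.5454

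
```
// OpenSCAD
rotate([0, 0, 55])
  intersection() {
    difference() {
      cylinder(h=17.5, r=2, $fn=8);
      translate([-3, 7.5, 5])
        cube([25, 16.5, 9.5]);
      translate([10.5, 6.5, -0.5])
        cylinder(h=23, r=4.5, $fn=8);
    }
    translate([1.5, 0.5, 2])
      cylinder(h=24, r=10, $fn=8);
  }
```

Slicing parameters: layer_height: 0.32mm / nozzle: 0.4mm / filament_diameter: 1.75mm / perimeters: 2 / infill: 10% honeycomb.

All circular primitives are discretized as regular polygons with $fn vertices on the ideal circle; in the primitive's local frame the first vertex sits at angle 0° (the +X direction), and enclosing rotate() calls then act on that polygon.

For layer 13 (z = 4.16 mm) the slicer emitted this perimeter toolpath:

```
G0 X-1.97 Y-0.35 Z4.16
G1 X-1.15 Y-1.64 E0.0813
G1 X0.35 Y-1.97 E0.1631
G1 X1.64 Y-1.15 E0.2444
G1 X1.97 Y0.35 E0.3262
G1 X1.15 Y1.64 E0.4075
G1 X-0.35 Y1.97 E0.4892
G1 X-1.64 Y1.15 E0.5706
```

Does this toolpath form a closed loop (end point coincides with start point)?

Start point (G0): (-1.97, -0.35). End point (last G1): the path does not return to the start — open.

no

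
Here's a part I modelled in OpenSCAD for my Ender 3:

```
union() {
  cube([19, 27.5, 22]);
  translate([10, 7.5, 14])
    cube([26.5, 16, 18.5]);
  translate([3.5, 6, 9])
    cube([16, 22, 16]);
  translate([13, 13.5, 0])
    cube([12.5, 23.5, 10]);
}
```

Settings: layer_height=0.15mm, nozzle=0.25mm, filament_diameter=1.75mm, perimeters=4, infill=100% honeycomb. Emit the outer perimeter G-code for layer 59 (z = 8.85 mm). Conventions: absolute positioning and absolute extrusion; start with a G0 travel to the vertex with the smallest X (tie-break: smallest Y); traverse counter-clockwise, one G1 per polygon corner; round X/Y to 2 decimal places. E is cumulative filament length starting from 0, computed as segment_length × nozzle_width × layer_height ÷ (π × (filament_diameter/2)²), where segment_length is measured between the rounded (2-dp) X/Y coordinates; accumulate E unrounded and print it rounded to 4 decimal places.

At z = 8.85 mm: the 19×27.5 cube contributes its full rectangle; the cube at (10, 7.5) does not reach this height (z outside [14, 32.5]); the cube at (3.5, 6) is absent (z outside [9, 25]); the cube at (13, 13.5) is present — its section is the full 12.5×23.5 rectangle; Combining (union): the regions partially overlap (shared area 84.00 mm²), so overlapping operands fuse into one piece — 1 connected region. The outline is a single polygon with 8 vertices. Extrusion per mm of travel: 0.25 × 0.15 / (π × 0.875²) = 0.015591. Accumulating E over each segment gives final E = 1.9488.

G0 X0.00 Y0.00 Z8.85
G1 X19.00 Y0.00 E0.2962
G1 X19.00 Y13.50 E0.5067
G1 X25.50 Y13.50 E0.6080
G1 X25.50 Y37.00 E0.9744
G1 X13.00 Y37.00 E1.1693
G1 X13.00 Y27.50 E1.3174
G1 X0.00 Y27.50 E1.5201
G1 X0.00 Y0.00 E1.9488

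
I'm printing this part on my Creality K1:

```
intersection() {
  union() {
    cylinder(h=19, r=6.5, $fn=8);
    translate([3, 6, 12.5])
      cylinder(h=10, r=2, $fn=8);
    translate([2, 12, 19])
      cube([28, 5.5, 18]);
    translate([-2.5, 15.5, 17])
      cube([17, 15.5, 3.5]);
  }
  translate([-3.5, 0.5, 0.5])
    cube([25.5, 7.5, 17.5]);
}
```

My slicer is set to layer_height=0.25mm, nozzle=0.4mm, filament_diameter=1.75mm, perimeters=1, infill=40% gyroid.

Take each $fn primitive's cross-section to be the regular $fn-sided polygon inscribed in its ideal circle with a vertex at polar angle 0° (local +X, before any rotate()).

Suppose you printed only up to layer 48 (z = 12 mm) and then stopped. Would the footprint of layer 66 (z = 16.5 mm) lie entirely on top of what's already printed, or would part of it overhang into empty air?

Compare the two slices. At z = 12: the cylinder: section is a regular 8-gon, circumradius r=6.5 (area = (8/2)·6.500²·sin(360°/8) = 119.50 mm²); the cylinder at (3, 6) does not reach this height (z outside [12.5, 22.5]); the cube at (2, 12) is not intersected at this z (z outside [19, 37]); the cube at (-2.5, 15.5) does not reach this height (z outside [17, 20.5]); Taking the union: only the r=6.5 cylinder is present, so the union is just that shape — area = 119.50 mm²; the cube at (-3.5, 0.5) (footprint 25.5×7.5) is included at this height (area 191.25 mm²); Keeping only the common overlap: the 25.5×7.5 cube at (-3.5, 0.5) partially overlaps that combined region; clipping to the common part keeps 45.14 mm² — area = 45.14 mm². At z = 16.5: the r=6.5 cylinder gives a regular 8-gon of circumradius 6.5 (constant along its height) (area = (8/2)·6.500²·sin(360°/8) = 119.50 mm²); the r=2 cylinder at (3, 6) contributes a regular 8-gon of circumradius 2 (area = (8/2)·2.000²·sin(360°/8) = 11.31 mm²); the cube at (2, 12) is not intersected at this z (z outside [19, 37]); the cube at (-2.5, 15.5) is not intersected at this z (z outside [17, 20.5]); Taking the union: the regions partially overlap — summed areas 130.81 mm² minus the doubly-counted overlap 3.12 mm² gives 127.69 mm² — area = 127.69 mm²; the cube at (-3.5, 0.5) (footprint 25.5×7.5) is included at this height (area 191.25 mm²); Keeping only the common overlap: the 25.5×7.5 cube at (-3.5, 0.5) partially overlaps the result so far; clipping to the common part keeps 53.33 mm² — area = 53.33 mm². Checking containment: at z = 16.5 the cross-section extends beyond the z = 12 cross-section by about 8.19 mm².

part overhangs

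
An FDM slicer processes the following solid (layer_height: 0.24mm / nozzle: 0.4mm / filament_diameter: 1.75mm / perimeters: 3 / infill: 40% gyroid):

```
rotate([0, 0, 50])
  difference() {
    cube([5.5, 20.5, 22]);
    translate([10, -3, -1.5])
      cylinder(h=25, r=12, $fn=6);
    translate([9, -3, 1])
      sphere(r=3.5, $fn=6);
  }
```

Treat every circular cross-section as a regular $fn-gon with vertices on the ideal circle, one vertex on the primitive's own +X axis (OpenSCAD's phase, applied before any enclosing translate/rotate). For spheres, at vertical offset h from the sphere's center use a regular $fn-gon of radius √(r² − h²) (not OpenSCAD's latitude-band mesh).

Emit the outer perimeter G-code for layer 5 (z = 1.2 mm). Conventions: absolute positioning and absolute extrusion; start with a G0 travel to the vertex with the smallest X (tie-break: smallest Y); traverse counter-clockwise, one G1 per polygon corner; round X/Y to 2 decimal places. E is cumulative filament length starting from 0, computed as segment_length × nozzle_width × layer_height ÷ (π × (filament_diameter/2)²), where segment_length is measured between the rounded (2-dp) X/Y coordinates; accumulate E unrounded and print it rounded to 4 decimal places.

At z = 1.2 mm: the cube is present — its section is the full 5.5×20.5 rectangle; the cylinder at (10, -3): section is a regular 6-gon, circumradius r=12; the r=3.5 sphere at (9, -3) contributes a regular 6-gon of circumradius √(3.5²−0.2²) = 3.494; Subtracting the remaining from the first: starting from the 5.5×20.5 cube, the r=12 cylinder at (10, -3) partially overlaps it — only the 26.80 mm² overlap (of its 374.12 mm²) is removed, clipping the outline; the r=3.5 sphere at (9, -3) misses the remaining region (no effect) — 1 connected region; (rotated 50° about Z; rotation is an isometry so areas/perimeters/island counts are preserved). The outline is a single polygon with 5 vertices. Extrusion per mm of travel: 0.4 × 0.24 / (π × 0.875²) = 0.039912. Accumulating E over each segment gives final E = 1.9208.

G0 X-15.70 Y13.18 Z1.20
G1 X-0.36 Y0.30 E0.7994
G1 X-3.09 Y7.82 E1.1188
G1 X-2.13 Y8.96 E1.1782
G1 X-12.17 Y17.39 E1.7015
G1 X-15.70 Y13.18 E1.9208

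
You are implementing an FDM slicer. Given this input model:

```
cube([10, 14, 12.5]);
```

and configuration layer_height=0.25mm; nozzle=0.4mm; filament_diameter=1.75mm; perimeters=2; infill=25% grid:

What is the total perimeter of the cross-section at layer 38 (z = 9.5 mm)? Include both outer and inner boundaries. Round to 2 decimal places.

At z = 9.5 mm: the cube (footprint 10×14) is included at this height (perimeter 48.00 mm). Overall, the cross-section is a single solid region. Total boundary length (outer) = 48.00 mm.

48.00 mm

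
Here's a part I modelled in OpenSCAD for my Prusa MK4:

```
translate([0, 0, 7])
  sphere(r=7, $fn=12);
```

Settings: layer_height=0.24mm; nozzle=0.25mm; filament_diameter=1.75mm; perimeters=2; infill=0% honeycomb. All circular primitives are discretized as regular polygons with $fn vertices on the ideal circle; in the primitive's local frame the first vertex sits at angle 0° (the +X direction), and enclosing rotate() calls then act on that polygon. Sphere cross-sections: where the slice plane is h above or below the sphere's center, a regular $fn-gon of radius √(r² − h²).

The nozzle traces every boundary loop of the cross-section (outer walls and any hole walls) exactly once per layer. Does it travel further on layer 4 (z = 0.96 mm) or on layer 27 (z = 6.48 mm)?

layer 27 (z = 6.48 mm)

Layer 4 (z = 0.96): the r=7 sphere contributes a regular 12-gon of circumradius √(7²−6.04²) = 3.538 (perimeter = 2·12·3.538·sin(180°/12) = 21.98 mm). So its perimeter = 21.98 mm. Layer 27 (z = 6.48): the r=7 sphere contributes a regular 12-gon of circumradius √(7²−0.52²) = 6.981 (perimeter = 2·12·6.981·sin(180°/12) = 43.36 mm). So its perimeter = 43.36 mm. Layer 27 is larger (43.36 vs 21.98 mm).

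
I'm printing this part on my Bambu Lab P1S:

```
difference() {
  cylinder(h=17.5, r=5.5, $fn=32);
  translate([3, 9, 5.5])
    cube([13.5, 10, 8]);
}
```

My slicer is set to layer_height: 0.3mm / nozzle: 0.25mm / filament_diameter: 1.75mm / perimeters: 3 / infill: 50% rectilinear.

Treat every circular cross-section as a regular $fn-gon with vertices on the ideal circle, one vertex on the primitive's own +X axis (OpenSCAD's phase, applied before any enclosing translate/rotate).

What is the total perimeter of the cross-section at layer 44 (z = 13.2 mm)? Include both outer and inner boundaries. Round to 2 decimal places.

34.50 mm

At z = 13.2 mm: the r=5.5 cylinder contributes a regular 32-gon of circumradius 5.5 (perimeter = 2·32·5.500·sin(180°/32) = 34.50 mm); the 13.5×10 cube at (3, 9) contributes its full rectangle (perimeter 47.00 mm); After the difference (first − rest): starting from the r=5.5 cylinder, the 13.5×10 cube at (3, 9) misses the remaining region (no effect) — boundary = 34.50 mm. Overall, the cross-section is a single solid region. Total boundary length (outer) = 34.50 mm.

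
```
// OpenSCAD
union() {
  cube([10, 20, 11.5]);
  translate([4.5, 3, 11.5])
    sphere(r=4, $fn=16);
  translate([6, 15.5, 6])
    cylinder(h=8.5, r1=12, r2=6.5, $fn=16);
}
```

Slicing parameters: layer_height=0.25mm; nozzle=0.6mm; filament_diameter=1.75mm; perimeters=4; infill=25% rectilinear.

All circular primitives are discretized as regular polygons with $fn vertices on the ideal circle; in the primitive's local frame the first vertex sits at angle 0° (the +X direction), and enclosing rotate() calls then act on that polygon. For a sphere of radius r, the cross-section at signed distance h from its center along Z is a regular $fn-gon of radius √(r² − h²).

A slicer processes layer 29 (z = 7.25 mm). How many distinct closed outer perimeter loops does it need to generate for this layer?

1

At z = 7.25 mm: the cube (footprint 10×20) is included at this height; the sphere at (4.5, 3) does not reach this height (|z−center|=4.250 > r=4); the cone at (6, 15.5) contributes a regular 16-gon of circumradius 11.191 (interpolated between r1=12 and r2=6.5 at t=0.147); Combining (union): the regions partially overlap (shared area 151.05 mm²), so overlapping operands fuse into one piece — 1 connected region. The result has 1 disconnected region.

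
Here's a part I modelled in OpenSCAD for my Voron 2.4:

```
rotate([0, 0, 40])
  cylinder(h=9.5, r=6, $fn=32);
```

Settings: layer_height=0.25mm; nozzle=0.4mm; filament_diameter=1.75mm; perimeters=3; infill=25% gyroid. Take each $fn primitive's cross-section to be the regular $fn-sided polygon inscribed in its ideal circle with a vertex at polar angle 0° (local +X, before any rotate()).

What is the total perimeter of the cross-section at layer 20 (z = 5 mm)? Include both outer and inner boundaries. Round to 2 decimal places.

At z = 5 mm: the r=6 cylinder gives a regular 32-gon of circumradius 6 (constant along its height) (perimeter = 2·32·6.000·sin(180°/32) = 37.64 mm); (rotated 40° about Z; rotation is an isometry so areas/perimeters/island counts are preserved). Overall, the cross-section is a single solid region. Total boundary length (outer) = 37.64 mm.

37.64 mm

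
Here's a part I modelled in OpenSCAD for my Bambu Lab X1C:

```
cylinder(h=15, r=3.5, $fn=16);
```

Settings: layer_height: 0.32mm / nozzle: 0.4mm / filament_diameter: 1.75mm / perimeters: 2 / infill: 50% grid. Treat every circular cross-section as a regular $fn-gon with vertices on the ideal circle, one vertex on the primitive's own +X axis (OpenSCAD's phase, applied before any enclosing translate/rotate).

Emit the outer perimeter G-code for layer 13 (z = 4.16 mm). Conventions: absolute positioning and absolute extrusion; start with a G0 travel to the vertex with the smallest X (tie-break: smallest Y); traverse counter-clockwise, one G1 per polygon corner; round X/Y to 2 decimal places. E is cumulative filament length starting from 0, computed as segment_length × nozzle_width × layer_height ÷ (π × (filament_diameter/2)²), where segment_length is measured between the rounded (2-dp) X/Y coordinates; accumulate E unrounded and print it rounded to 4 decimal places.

At z = 4.16 mm: the r=3.5 cylinder contributes a regular 16-gon of circumradius 3.5. The outline is a single polygon with 16 vertices. Extrusion per mm of travel: 0.4 × 0.32 / (π × 0.875²) = 0.053216. Accumulating E over each segment gives final E = 1.1617.

G0 X-3.50 Y0.00 Z4.16
G1 X-3.23 Y-1.34 E0.0727
G1 X-2.47 Y-2.47 E0.1452
G1 X-1.34 Y-3.23 E0.2177
G1 X0.00 Y-3.50 E0.2904
G1 X1.34 Y-3.23 E0.3632
G1 X2.47 Y-2.47 E0.4356
G1 X3.23 Y-1.34 E0.5081
G1 X3.50 Y0.00 E0.5809
G1 X3.23 Y1.34 E0.6536
G1 X2.47 Y2.47 E0.7261
G1 X1.34 Y3.23 E0.7985
G1 X0.00 Y3.50 E0.8713
G1 X-1.34 Y3.23 E0.9440
G1 X-2.47 Y2.47 E1.0165
G1 X-3.23 Y1.34 E1.0890
G1 X-3.50 Y0.00 E1.1617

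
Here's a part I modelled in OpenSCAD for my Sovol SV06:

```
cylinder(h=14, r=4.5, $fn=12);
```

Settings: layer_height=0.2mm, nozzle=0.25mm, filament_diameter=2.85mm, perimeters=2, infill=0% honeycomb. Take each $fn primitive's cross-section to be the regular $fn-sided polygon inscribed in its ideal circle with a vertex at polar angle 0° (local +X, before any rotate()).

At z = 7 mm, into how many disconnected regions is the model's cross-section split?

1

At z = 7 mm: the r=4.5 cylinder contributes a regular 12-gon of circumradius 4.5. The result has 1 disconnected region.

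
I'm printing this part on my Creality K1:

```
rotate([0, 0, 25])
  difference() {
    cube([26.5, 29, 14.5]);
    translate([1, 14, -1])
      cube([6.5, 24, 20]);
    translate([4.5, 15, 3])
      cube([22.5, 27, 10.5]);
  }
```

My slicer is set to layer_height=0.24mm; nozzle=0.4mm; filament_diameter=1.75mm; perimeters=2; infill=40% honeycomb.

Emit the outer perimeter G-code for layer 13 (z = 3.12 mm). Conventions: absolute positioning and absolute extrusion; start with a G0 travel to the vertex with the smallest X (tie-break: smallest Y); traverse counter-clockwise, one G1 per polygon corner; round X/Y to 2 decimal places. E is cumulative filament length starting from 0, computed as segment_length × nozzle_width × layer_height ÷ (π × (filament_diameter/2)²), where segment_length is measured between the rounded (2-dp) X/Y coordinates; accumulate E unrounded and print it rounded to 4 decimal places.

G0 X-12.26 Y26.28 Z3.12
G1 X0.00 Y0.00 E1.1574
G1 X24.02 Y11.20 E2.2152
G1 X17.68 Y24.79 E2.8137
G1 X0.46 Y16.76 E3.5721
G1 X0.88 Y15.86 E3.6117
G1 X-5.01 Y13.11 E3.8712
G1 X-11.35 Y26.71 E4.4700
G1 X-12.26 Y26.28 E4.5102

At z = 3.12 mm: the cube is present — its section is the full 26.5×29 rectangle; the cube at (1, 14) is present — its section is the full 6.5×24 rectangle; the cube at (4.5, 15) (footprint 22.5×27) is included at this height; Subtracting the remaining from the first: starting from the 26.5×29 cube, the 6.5×24 cube at (1, 14) partially overlaps it — only the 97.50 mm² overlap (of its 156.00 mm²) is removed, clipping the outline; the 22.5×27 cube at (4.5, 15) partially overlaps it — only the 266.00 mm² overlap (of its 607.50 mm²) is removed, clipping the outline — 1 connected region; (whole slice rotated 25° about Z — lengths, areas and connectivity unchanged). The outline is a single polygon with 8 vertices. Extrusion per mm of travel: 0.4 × 0.24 / (π × 0.875²) = 0.039912. Accumulating E over each segment gives final E = 4.5102.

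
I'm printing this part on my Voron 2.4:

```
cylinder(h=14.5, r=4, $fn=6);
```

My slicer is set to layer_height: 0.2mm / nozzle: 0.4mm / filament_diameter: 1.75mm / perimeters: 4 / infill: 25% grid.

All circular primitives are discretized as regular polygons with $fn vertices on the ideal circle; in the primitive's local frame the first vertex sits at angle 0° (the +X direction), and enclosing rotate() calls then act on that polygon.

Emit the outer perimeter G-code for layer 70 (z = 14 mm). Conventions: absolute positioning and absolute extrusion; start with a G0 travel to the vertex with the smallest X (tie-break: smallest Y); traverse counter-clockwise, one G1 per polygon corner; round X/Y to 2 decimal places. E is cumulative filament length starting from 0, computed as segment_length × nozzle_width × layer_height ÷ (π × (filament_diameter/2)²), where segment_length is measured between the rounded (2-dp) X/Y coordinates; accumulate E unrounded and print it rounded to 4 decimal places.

G0 X-4.00 Y0.00 Z14.00
G1 X-2.00 Y-3.46 E0.1329
G1 X2.00 Y-3.46 E0.2660
G1 X4.00 Y0.00 E0.3989
G1 X2.00 Y3.46 E0.5318
G1 X-2.00 Y3.46 E0.6648
G1 X-4.00 Y0.00 E0.7978

At z = 14 mm: the r=4 cylinder contributes a regular 6-gon of circumradius 4. The outline is a single polygon with 6 vertices. Extrusion per mm of travel: 0.4 × 0.2 / (π × 0.875²) = 0.033260. Accumulating E over each segment gives final E = 0.7978.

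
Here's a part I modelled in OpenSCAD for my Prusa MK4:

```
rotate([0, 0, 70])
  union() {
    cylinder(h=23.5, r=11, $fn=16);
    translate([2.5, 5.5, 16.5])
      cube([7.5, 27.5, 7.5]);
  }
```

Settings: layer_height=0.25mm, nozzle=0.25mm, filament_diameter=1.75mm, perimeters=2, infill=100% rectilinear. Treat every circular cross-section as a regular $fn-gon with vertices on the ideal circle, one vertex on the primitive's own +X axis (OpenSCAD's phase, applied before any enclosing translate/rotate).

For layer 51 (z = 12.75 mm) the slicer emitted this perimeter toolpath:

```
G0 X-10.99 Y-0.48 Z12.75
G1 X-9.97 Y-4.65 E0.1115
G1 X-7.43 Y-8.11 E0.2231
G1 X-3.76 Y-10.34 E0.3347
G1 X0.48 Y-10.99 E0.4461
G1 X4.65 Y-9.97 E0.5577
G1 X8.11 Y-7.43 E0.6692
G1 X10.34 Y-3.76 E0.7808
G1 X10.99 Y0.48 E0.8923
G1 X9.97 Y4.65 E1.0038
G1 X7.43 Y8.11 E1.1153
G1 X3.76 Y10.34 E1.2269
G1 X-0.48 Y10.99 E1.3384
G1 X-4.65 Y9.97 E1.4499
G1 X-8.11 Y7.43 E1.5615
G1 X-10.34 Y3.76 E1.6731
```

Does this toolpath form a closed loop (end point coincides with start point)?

no

Start point (G0): (-10.99, -0.48). End point (last G1): the path does not return to the start — open.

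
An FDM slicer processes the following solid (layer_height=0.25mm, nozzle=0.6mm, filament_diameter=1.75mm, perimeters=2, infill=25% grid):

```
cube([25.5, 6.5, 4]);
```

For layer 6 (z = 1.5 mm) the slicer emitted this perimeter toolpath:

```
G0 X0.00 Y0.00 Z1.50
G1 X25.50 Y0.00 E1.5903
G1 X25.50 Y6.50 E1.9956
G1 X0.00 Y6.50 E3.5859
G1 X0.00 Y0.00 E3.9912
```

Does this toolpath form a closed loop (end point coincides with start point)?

Start point (G0): (0.00, 0.00). End point (last G1): the path returns to the start — closed.

yes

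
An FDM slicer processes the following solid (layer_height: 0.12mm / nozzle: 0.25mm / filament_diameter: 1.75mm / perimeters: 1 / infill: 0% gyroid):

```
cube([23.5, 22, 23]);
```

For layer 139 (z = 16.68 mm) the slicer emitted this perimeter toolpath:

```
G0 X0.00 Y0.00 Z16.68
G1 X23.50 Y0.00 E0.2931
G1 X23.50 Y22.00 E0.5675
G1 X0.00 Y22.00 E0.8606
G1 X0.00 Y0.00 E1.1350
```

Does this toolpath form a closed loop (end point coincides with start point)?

yes

Start point (G0): (0.00, 0.00). End point (last G1): the path returns to the start — closed.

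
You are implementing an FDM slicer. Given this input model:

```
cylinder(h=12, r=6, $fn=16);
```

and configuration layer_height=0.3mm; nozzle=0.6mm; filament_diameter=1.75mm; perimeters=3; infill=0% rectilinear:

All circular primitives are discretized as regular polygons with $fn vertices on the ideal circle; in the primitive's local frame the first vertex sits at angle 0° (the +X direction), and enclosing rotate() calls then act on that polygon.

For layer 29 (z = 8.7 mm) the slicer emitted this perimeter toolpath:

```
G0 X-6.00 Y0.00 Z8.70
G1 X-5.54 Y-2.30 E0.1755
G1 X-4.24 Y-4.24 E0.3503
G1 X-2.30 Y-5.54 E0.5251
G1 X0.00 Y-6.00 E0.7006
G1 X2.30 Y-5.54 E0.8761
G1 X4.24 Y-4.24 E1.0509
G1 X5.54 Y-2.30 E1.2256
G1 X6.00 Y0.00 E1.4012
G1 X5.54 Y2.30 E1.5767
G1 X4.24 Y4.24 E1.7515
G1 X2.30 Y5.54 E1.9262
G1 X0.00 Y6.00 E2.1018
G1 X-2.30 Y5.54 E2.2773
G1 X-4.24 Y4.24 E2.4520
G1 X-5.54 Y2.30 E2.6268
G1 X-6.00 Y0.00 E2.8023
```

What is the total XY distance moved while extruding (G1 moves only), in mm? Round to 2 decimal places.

37.45 mm

Sum the Euclidean lengths of each G1 segment: total = 37.45 mm.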